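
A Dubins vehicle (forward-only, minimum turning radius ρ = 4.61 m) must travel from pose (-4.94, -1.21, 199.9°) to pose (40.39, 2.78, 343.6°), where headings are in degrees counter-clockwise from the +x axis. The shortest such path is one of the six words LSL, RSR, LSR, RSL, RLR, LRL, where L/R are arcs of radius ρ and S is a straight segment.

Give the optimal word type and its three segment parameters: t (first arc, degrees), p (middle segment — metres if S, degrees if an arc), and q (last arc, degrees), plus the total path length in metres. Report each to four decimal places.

LSR: t = 177.8393°, p = 41.6294 m, q = 34.1393°, L = 58.6851 m

Let ψ = atan2(Δy, Δx) = atan2(3.99, 45.33) = 5.0303° be the start→goal bearing.
Normalize: d = |goal − start| / ρ = 45.505263/4.61 = 9.870990, α = (θ_start − ψ) mod 360° = 194.8697° = 3.401118 rad, β = (θ_goal − ψ) mod 360° = 338.5697° = 5.909156 rad.
Common terms: sin α = -0.256622, cos α = -0.966512, sin β = -0.365369, cos β = 0.930863, cos(α−β) = -0.805928, d² = 97.436442. Work in radians in the unit-radius frame; every candidate has L = ρ·(t + p + q).
LSL: p² = 2 + d² − 2cos(α−β) + 2d(sin α − sin β) = 103.195173; p = √p² = 10.158502; φ = atan2(cos β − cos α, d + sin α − sin β) = 0.187880 rad; t = (φ − α) mod 2π = 3.069947 rad, q = (β − φ) mod 2π = 5.721276 rad → L = 4.61·(3.069947 + 10.158502 + 5.721276) = 4.61·18.949726 = 87.358236 m
RSR: p² = 2 + d² − 2cos(α−β) + 2d(sin β − sin α) = 98.901424; p = √p² = 9.944919; φ = atan2(cos α − cos β, d − sin α + sin β) = -0.191965 rad; t = (α − φ) mod 2π = 3.593083 rad, q = (φ − β) mod 2π = 0.182064 rad → L = 4.61·(3.593083 + 9.944919 + 0.182064) = 4.61·13.720067 = 63.249507 m
LSR: p² = d² − 2 + 2cos(α−β) + 2d(sin α + sin β) = 81.545255; p = √p² = 9.030241; φ = atan2(−cos α − cos β, d + sin α + sin β) − atan2(−2, p) = 0.221814 rad; t = (φ − α) mod 2π = 3.103881 rad, q = (φ − β) mod 2π = 0.595843 rad → L = 4.61·(3.103881 + 9.030241 + 0.595843) = 4.61·12.729965 = 58.685139 m
RSL: p² = d² − 2 + 2cos(α−β) − 2d(sin α + sin β) = 106.103915; p = √p² = 10.300675; φ = atan2(cos α + cos β, d − sin α − sin β) − atan2(2, p) = -0.195173 rad; t = (α − φ) mod 2π = 3.596292 rad, q = (β − φ) mod 2π = 6.104330 rad → L = 4.61·(3.596292 + 10.300675 + 6.104330) = 4.61·20.001297 = 92.205978 m
RLR: c = (6 − d² + 2cos(α−β) + 2d(sin α − sin β))/8 = -11.362678, |c| > 1 → infeasible
LRL: c = (6 − d² + 2cos(α−β) − 2d(sin α − sin β))/8 = -11.899397, |c| > 1 → infeasible
Shortest: LSR with L = 58.685139 m ≈ 58.6851 m
Convert LSR to answer units (arcs ×180/π): t = 3.103881·180/π = 177.8393°, p = ρ·p = 4.61·9.030241 = 41.6294 m, q = 0.595843·180/π = 34.1393°, L = 58.6851 m.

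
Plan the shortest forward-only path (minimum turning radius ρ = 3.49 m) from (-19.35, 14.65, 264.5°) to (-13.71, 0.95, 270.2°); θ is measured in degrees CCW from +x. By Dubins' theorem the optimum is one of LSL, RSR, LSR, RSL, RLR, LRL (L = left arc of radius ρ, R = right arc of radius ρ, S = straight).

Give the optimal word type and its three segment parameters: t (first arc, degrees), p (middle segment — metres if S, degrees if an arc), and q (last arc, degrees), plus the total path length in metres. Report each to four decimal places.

LSR: t = 31.1287°, p = 11.4889 m, q = 25.4287°, L = 14.9339 m

Let ψ = atan2(Δy, Δx) = atan2(-13.70, 5.64) = -67.6241° be the start→goal bearing.
Normalize: d = |goal − start| / ρ = 14.815519/3.49 = 4.245134, α = (θ_start − ψ) mod 360° = 332.1241° = 5.796659 rad, β = (θ_goal − ψ) mod 360° = 337.8241° = 5.896142 rad.
Common terms: sin α = -0.467558, cos α = 0.883962, sin β = -0.377452, cos β = 0.926029, cos(α−β) = 0.995056, d² = 18.021166. Work in radians in the unit-radius frame; every candidate has L = ρ·(t + p + q).
LSL: p² = 2 + d² − 2cos(α−β) + 2d(sin α − sin β) = 17.266024; p = √p² = 4.155241; φ = atan2(cos β − cos α, d + sin α − sin β) = 0.010124 rad; t = (φ − α) mod 2π = 0.496651 rad, q = (β − φ) mod 2π = 5.886018 rad → L = 3.49·(0.496651 + 4.155241 + 5.886018) = 3.49·10.537910 = 36.777305 m
RSR: p² = 2 + d² − 2cos(α−β) + 2d(sin β − sin α) = 18.796085; p = √p² = 4.335445; φ = atan2(cos α − cos β, d − sin α + sin β) = -0.009703 rad; t = (α − φ) mod 2π = 5.806362 rad, q = (φ − β) mod 2π = 0.377340 rad → L = 3.49·(5.806362 + 4.335445 + 0.377340) = 3.49·10.519147 = 36.711822 m
LSR: p² = d² − 2 + 2cos(α−β) + 2d(sin α + sin β) = 10.836913; p = √p² = 3.291947; φ = atan2(−cos α − cos β, d + sin α + sin β) − atan2(−2, p) = 0.056771 rad; t = (φ − α) mod 2π = 0.543298 rad, q = (φ − β) mod 2π = 0.443814 rad → L = 3.49·(0.543298 + 3.291947 + 0.443814) = 3.49·4.279058 = 14.933913 m
RSL: p² = d² − 2 + 2cos(α−β) − 2d(sin α + sin β) = 25.185641; p = √p² = 5.018530; φ = atan2(cos α + cos β, d − sin α − sin β) − atan2(2, p) = -0.037589 rad; t = (α − φ) mod 2π = 5.834247 rad, q = (β − φ) mod 2π = 5.933731 rad → L = 3.49·(5.834247 + 5.018530 + 5.933731) = 3.49·16.786508 = 58.584914 m
RLR: c = (6 − d² + 2cos(α−β) + 2d(sin α − sin β))/8 = -1.349511, |c| > 1 → infeasible
LRL: c = (6 − d² + 2cos(α−β) − 2d(sin α − sin β))/8 = -1.158253, |c| > 1 → infeasible
Shortest: LSR with L = 14.933913 m ≈ 14.9339 m
Convert LSR to answer units (arcs ×180/π): t = 0.543298·180/π = 31.1287°, p = ρ·p = 3.49·3.291947 = 11.4889 m, q = 0.443814·180/π = 25.4287°, L = 14.9339 m.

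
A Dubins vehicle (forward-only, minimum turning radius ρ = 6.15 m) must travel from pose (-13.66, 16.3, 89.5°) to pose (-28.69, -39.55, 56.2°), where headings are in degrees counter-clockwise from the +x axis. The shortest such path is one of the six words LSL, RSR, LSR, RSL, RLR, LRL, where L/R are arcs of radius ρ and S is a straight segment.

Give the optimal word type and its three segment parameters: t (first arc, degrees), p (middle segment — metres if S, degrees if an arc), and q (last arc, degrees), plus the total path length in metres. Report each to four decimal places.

LSL: t = 165.5732°, p = 54.3153 m, q = 161.1268°, L = 89.3825 m

Let ψ = atan2(Δy, Δx) = atan2(-55.85, -15.03) = -105.0622° be the start→goal bearing.
Normalize: d = |goal − start| / ρ = 57.837042/6.15 = 9.404397, α = (θ_start − ψ) mod 360° = 194.5622° = 3.395752 rad, β = (θ_goal − ψ) mod 360° = 161.2622° = 2.814557 rad.
Common terms: sin α = -0.251431, cos α = -0.967875, sin β = 0.321237, cos β = -0.946999, cos(α−β) = 0.835807, d² = 88.442684. Work in radians in the unit-radius frame; every candidate has L = ρ·(t + p + q).
LSL: p² = 2 + d² − 2cos(α−β) + 2d(sin α − sin β) = 77.999861; p = √p² = 8.831753; φ = atan2(cos β − cos α, d + sin α − sin β) = 0.002364 rad; t = (φ − α) mod 2π = 2.889798 rad, q = (β − φ) mod 2π = 2.812193 rad → L = 6.15·(2.889798 + 8.831753 + 2.812193) = 6.15·14.533744 = 89.382524 m
RSR: p² = 2 + d² − 2cos(α−β) + 2d(sin β − sin α) = 99.542277; p = √p² = 9.977088; φ = atan2(cos α − cos β, d − sin α + sin β) = -0.002092 rad; t = (α − φ) mod 2π = 3.397844 rad, q = (φ − β) mod 2π = 3.466536 rad → L = 6.15·(3.397844 + 9.977088 + 3.466536) = 6.15·16.841468 = 103.575025 m
LSR: p² = d² − 2 + 2cos(α−β) + 2d(sin α + sin β) = 89.427262; p = √p² = 9.456599; φ = atan2(−cos α − cos β, d + sin α + sin β) − atan2(−2, p) = 0.407849 rad; t = (φ − α) mod 2π = 3.295283 rad, q = (φ − β) mod 2π = 3.876478 rad → L = 6.15·(3.295283 + 9.456599 + 3.876478) = 6.15·16.628359 = 102.264410 m
RSL: p² = d² − 2 + 2cos(α−β) − 2d(sin α + sin β) = 86.801335; p = √p² = 9.316723; φ = atan2(cos α + cos β, d − sin α − sin β) − atan2(2, p) = -0.413789 rad; t = (α − φ) mod 2π = 3.809541 rad, q = (β − φ) mod 2π = 3.228346 rad → L = 6.15·(3.809541 + 9.316723 + 3.228346) = 6.15·16.354610 = 100.580851 m
RLR: c = (6 − d² + 2cos(α−β) + 2d(sin α − sin β))/8 = -11.442785, |c| > 1 → infeasible
LRL: c = (6 − d² + 2cos(α−β) − 2d(sin α − sin β))/8 = -8.749983, |c| > 1 → infeasible
Shortest: LSL with L = 89.382524 m ≈ 89.3825 m
Convert LSL to answer units (arcs ×180/π): t = 2.889798·180/π = 165.5732°, p = ρ·p = 6.15·8.831753 = 54.3153 m, q = 2.812193·180/π = 161.1268°, L = 89.3825 m.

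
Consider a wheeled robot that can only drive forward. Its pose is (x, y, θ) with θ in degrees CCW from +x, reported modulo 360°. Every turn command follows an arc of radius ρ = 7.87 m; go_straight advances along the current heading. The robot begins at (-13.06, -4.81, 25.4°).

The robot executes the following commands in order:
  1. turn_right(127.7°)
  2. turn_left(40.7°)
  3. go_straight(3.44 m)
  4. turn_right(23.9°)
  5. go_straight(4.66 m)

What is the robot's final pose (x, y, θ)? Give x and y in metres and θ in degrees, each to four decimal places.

(1.6963, -29.8128, 274.5000°)

set_pose: (x, y, θ) = (-13.0600, -4.8100, 25.4000°), ρ = 7.87
turn_right(127.7°): centre at ρ to the right, rotate −127.7° → (-1.9949, -13.5958, -102.3000° ≡ 257.7000°)
turn_left(40.7°): centre at ρ to the left, rotate +40.7° → (-1.2284, -19.0155, 298.4000°)
go_straight(3.44): x += 3.44·cos θ, y += 3.44·sin θ → (0.4077, -22.0415, 298.4000°)
turn_right(23.9°): centre at ρ to the right, rotate −23.9° → (1.3306, -25.1672, 274.5000°)
go_straight(4.66): x += 4.66·cos θ, y += 4.66·sin θ → (1.6963, -29.8128, 274.5000°)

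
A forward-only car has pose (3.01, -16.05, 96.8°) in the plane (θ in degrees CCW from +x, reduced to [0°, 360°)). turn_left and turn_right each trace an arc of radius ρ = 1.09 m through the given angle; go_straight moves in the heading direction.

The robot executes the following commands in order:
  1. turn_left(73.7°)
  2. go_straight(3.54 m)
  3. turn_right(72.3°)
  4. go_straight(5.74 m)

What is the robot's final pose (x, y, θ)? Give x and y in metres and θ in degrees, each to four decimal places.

(-3.1015, -7.9188, 98.2000°)

set_pose: (x, y, θ) = (3.0100, -16.0500, 96.8000°), ρ = 1.09
turn_left(73.7°): centre at ρ to the left, rotate +73.7° → (2.1076, -15.1040, 170.5000°)
go_straight(3.54): x += 3.54·cos θ, y += 3.54·sin θ → (-1.3839, -14.5197, 170.5000°)
turn_right(72.3°): centre at ρ to the right, rotate −72.3° → (-2.2828, -13.6002, 98.2000°)
go_straight(5.74): x += 5.74·cos θ, y += 5.74·sin θ → (-3.1015, -7.9188, 98.2000°)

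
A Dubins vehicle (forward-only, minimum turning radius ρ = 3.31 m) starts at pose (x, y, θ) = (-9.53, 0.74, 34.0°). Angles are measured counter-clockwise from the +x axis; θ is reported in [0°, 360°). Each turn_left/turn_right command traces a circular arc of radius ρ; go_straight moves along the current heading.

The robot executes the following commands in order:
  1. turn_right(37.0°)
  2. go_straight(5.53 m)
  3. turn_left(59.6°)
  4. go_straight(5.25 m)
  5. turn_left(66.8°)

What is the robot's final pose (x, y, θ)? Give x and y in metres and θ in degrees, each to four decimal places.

set_pose: (x, y, θ) = (-9.5300, 0.7400, 34.0000°), ρ = 3.31
turn_right(37.0°): centre at ρ to the right, rotate −37.0° → (-7.5058, 1.3013, -3.0000° ≡ 357.0000°)
go_straight(5.53): x += 5.53·cos θ, y += 5.53·sin θ → (-1.9834, 1.0119, 357.0000°)
turn_left(59.6°): centre at ρ to the left, rotate +59.6° → (0.9532, 2.4953, 416.6000° ≡ 56.6000°)
go_straight(5.25): x += 5.25·cos θ, y += 5.25·sin θ → (3.8432, 6.8783, 56.6000°)
turn_left(66.8°): centre at ρ to the left, rotate +66.8° → (3.8432, 10.5224, 123.4000°)

(3.8432, 10.5224, 123.4000°)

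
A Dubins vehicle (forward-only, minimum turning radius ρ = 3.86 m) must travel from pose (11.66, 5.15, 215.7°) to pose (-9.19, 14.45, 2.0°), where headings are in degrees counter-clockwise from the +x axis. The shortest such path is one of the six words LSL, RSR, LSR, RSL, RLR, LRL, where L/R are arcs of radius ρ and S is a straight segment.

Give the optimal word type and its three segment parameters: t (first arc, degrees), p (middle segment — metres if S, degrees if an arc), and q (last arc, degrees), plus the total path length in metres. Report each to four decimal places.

RSR: t = 42.8246°, p = 18.6065 m, q = 170.8754°, L = 33.0034 m

Let ψ = atan2(Δy, Δx) = atan2(9.30, -20.85) = 155.9611° be the start→goal bearing.
Normalize: d = |goal − start| / ρ = 22.830079/3.86 = 5.914528, α = (θ_start − ψ) mod 360° = 59.7389° = 1.042641 rad, β = (θ_goal − ψ) mod 360° = 206.0389° = 3.596058 rad.
Common terms: sin α = 0.863738, cos α = 0.503941, sin β = -0.438982, cos β = -0.898496, cos(α−β) = -0.831954, d² = 34.981644. Work in radians in the unit-radius frame; every candidate has L = ρ·(t + p + q).
LSL: p² = 2 + d² − 2cos(α−β) + 2d(sin α − sin β) = 54.055500; p = √p² = 7.352245; φ = atan2(cos β − cos α, d + sin α − sin β) = -0.191926 rad; t = (φ − α) mod 2π = 5.048619 rad, q = (β − φ) mod 2π = 3.787983 rad → L = 3.86·(5.048619 + 7.352245 + 3.787983) = 3.86·16.188847 = 62.488948 m
RSR: p² = 2 + d² − 2cos(α−β) + 2d(sin β − sin α) = 23.235604; p = √p² = 4.820332; φ = atan2(cos α − cos β, d − sin α + sin β) = 0.295211 rad; t = (α − φ) mod 2π = 0.747430 rad, q = (φ − β) mod 2π = 2.982339 rad → L = 3.86·(0.747430 + 4.820332 + 2.982339) = 3.86·8.550101 = 33.003390 m
LSR: p² = d² − 2 + 2cos(α−β) + 2d(sin α + sin β) = 36.342203; p = √p² = 6.028449; φ = atan2(−cos α − cos β, d + sin α + sin β) − atan2(−2, p) = 0.382494 rad; t = (φ − α) mod 2π = 5.623038 rad, q = (φ − β) mod 2π = 3.069621 rad → L = 3.86·(5.623038 + 6.028449 + 3.069621) = 3.86·14.721108 = 56.823479 m
RSL: p² = d² − 2 + 2cos(α−β) − 2d(sin α + sin β) = 26.293268; p = √p² = 5.127696; φ = atan2(cos α + cos β, d − sin α − sin β) − atan2(2, p) = -0.443637 rad; t = (α − φ) mod 2π = 1.486278 rad, q = (β − φ) mod 2π = 4.039695 rad → L = 3.86·(1.486278 + 5.127696 + 4.039695) = 3.86·10.653670 = 41.123165 m
RLR: c = (6 − d² + 2cos(α−β) + 2d(sin α − sin β))/8 = -1.904450, |c| > 1 → infeasible
LRL: c = (6 − d² + 2cos(α−β) − 2d(sin α − sin β))/8 = -5.756938, |c| > 1 → infeasible
Shortest: RSR with L = 33.003390 m ≈ 33.0034 m
Convert RSR to answer units (arcs ×180/π): t = 0.747430·180/π = 42.8246°, p = ρ·p = 3.86·4.820332 = 18.6065 m, q = 2.982339·180/π = 170.8754°, L = 33.0034 m.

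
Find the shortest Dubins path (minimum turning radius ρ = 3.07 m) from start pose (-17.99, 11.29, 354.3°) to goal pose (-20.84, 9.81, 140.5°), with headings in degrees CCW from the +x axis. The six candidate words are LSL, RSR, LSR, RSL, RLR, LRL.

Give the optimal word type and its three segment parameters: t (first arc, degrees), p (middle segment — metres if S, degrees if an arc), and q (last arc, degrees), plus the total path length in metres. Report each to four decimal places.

LRL: t = 14.8312°, p = 271.2537°, q = 42.6225°, L = 17.6127 m

Let ψ = atan2(Δy, Δx) = atan2(-1.48, -2.85) = -152.5572° be the start→goal bearing.
Normalize: d = |goal − start| / ρ = 3.211370/3.07 = 1.046049, α = (θ_start − ψ) mod 360° = 146.8572° = 2.563142 rad, β = (θ_goal − ψ) mod 360° = 293.0572° = 5.114814 rad.
Common terms: sin α = 0.546727, cos α = -0.837311, sin β = -0.920114, cos β = 0.391650, cos(α−β) = -0.830984, d² = 1.094219. Work in radians in the unit-radius frame; every candidate has L = ρ·(t + p + q).
LSL: p² = 2 + d² − 2cos(α−β) + 2d(sin α − sin β) = 7.824963; p = √p² = 2.797314; φ = atan2(cos β − cos α, d + sin α − sin β) = 0.454860 rad; t = (φ − α) mod 2π = 4.174903 rad, q = (β − φ) mod 2π = 4.659954 rad → L = 3.07·(4.174903 + 2.797314 + 4.659954) = 3.07·11.632170 = 35.710763 m
RSR: p² = 2 + d² − 2cos(α−β) + 2d(sin β − sin α) = 1.687412; p = √p² = 1.299004; φ = atan2(cos α − cos β, d − sin α + sin β) = -1.900682 rad; t = (α − φ) mod 2π = 4.463824 rad, q = (φ − β) mod 2π = 5.550875 rad → L = 3.07·(4.463824 + 1.299004 + 5.550875) = 3.07·11.313703 = 34.733069 m
LSR: p² = d² − 2 + 2cos(α−β) + 2d(sin α + sin β) = -3.348913 < 0 → infeasible
RSL: p² = d² − 2 + 2cos(α−β) − 2d(sin α + sin β) = -1.786588 < 0 → infeasible
RLR: c = (6 − d² + 2cos(α−β) + 2d(sin α − sin β))/8 = 0.789074; p = 2π − arccos c = 5.621688 rad; φ = atan2(cos α − cos β, d − sin α + sin β) = -1.900682 rad; t = (α − φ + p/2) mod 2π = 0.991483 rad, q = (α − β − t + p) mod 2π = 2.078534 rad → L = 3.07·(0.991483 + 5.621688 + 2.078534) = 3.07·8.691705 = 26.683535 m
LRL: c = (6 − d² + 2cos(α−β) − 2d(sin α − sin β))/8 = 0.021880; p = 2π − arccos c = 4.734270 rad; φ = atan2(cos β − cos α, d + sin α − sin β) = 0.454860 rad; t = (φ − α + p/2) mod 2π = 0.258853 rad, q = (β − α − t + p) mod 2π = 0.743904 rad → L = 3.07·(0.258853 + 4.734270 + 0.743904) = 3.07·5.737027 = 17.612672 m
Shortest: LRL with L = 17.612672 m ≈ 17.6127 m
Convert LRL to answer units (arcs ×180/π): t = 0.258853·180/π = 14.8312°, p = 4.734270·180/π = 271.2537°, q = 0.743904·180/π = 42.6225°, L = 17.6127 m.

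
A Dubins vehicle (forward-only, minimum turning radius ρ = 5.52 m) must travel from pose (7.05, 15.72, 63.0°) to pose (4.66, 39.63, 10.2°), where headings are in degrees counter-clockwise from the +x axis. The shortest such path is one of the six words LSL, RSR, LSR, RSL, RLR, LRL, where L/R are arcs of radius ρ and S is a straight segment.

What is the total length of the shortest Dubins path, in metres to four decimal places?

Let ψ = atan2(Δy, Δx) = atan2(23.91, -2.39) = 95.7082° be the start→goal bearing.
Normalize: d = |goal − start| / ρ = 24.029153/5.52 = 4.353107, α = (θ_start − ψ) mod 360° = 327.2918° = 5.712319 rad, β = (θ_goal − ψ) mod 360° = 274.4918° = 4.790785 rad.
Common terms: sin α = -0.540361, cos α = 0.841433, sin β = -0.996929, cos β = 0.078316, cos(α−β) = 0.604599, d² = 18.949544. Work in radians in the unit-radius frame; every candidate has L = ρ·(t + p + q).
LSL: p² = 2 + d² − 2cos(α−β) + 2d(sin α − sin β) = 23.715321; p = √p² = 4.869838; φ = atan2(cos β − cos α, d + sin α − sin β) = -0.157351 rad; t = (φ − α) mod 2π = 0.413515 rad, q = (β − φ) mod 2π = 4.948137 rad → L = 5.52·(0.413515 + 4.869838 + 4.948137) = 5.52·10.231489 = 56.477821 m
RSR: p² = 2 + d² − 2cos(α−β) + 2d(sin β − sin α) = 15.765371; p = √p² = 3.970563; φ = atan2(cos α − cos β, d − sin α + sin β) = 0.193397 rad; t = (α − φ) mod 2π = 5.518922 rad, q = (φ − β) mod 2π = 1.685797 rad → L = 5.52·(5.518922 + 3.970563 + 1.685797) = 5.52·11.175282 = 61.687558 m
LSR: p² = d² − 2 + 2cos(α−β) + 2d(sin α + sin β) = 4.774769; p = √p² = 2.185124; φ = atan2(−cos α − cos β, d + sin α + sin β) − atan2(−2, p) = 0.425482 rad; t = (φ − α) mod 2π = 0.996348 rad, q = (φ − β) mod 2π = 1.917882 rad → L = 5.52·(0.996348 + 2.185124 + 1.917882) = 5.52·5.099354 = 28.148433 m
RSL: p² = d² − 2 + 2cos(α−β) − 2d(sin α + sin β) = 31.542717; p = √p² = 5.616290; φ = atan2(cos α + cos β, d − sin α − sin β) − atan2(2, p) = -0.187212 rad; t = (α − φ) mod 2π = 5.899531 rad, q = (β − φ) mod 2π = 4.977997 rad → L = 5.52·(5.899531 + 5.616290 + 4.977997) = 5.52·16.493818 = 91.045877 m
RLR: c = (6 − d² + 2cos(α−β) + 2d(sin α − sin β))/8 = -0.970671; p = 2π − arccos c = 3.384381 rad; φ = atan2(cos α − cos β, d − sin α + sin β) = 0.193397 rad; t = (α − φ + p/2) mod 2π = 0.927927 rad, q = (α − β − t + p) mod 2π = 3.377988 rad → L = 5.52·(0.927927 + 3.384381 + 3.377988) = 5.52·7.690296 = 42.450433 m
LRL: c = (6 − d² + 2cos(α−β) − 2d(sin α − sin β))/8 = -1.964415, |c| > 1 → infeasible
Shortest: LSR with L = 28.148433 m ≈ 28.1484 m

28.1484 m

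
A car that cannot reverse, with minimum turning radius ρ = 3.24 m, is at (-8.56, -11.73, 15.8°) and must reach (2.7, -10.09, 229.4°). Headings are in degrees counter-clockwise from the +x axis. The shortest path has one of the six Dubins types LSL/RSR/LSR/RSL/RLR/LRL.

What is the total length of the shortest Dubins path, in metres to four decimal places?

Let ψ = atan2(Δy, Δx) = atan2(1.64, 11.26) = 8.2868° be the start→goal bearing.
Normalize: d = |goal − start| / ρ = 11.378805/3.24 = 3.511977, α = (θ_start − ψ) mod 360° = 7.5132° = 0.131131 rad, β = (θ_goal − ψ) mod 360° = 221.1132° = 3.859154 rad.
Common terms: sin α = 0.130755, cos α = 0.991415, sin β = -0.657549, cos β = -0.753412, cos(α−β) = -0.832921, d² = 12.333981. Work in radians in the unit-radius frame; every candidate has L = ρ·(t + p + q).
LSL: p² = 2 + d² − 2cos(α−β) + 2d(sin α − sin β) = 21.536838; p = √p² = 4.640780; φ = atan2(cos β − cos α, d + sin α − sin β) = -0.385451 rad; t = (φ − α) mod 2π = 5.766604 rad, q = (β − φ) mod 2π = 4.244605 rad → L = 3.24·(5.766604 + 4.640780 + 4.244605) = 3.24·14.651988 = 47.472443 m
RSR: p² = 2 + d² − 2cos(α−β) + 2d(sin β − sin α) = 10.462809; p = √p² = 3.234627; φ = atan2(cos α − cos β, d − sin α + sin β) = 0.569750 rad; t = (α − φ) mod 2π = 5.844566 rad, q = (φ − β) mod 2π = 2.993781 rad → L = 3.24·(5.844566 + 3.234627 + 2.993781) = 3.24·12.072974 = 39.116436 m
LSR: p² = d² − 2 + 2cos(α−β) + 2d(sin α + sin β) = 4.967961; p = √p² = 2.228892; φ = atan2(−cos α − cos β, d + sin α + sin β) − atan2(−2, p) = 0.651765 rad; t = (φ − α) mod 2π = 0.520634 rad, q = (φ − β) mod 2π = 3.075797 rad → L = 3.24·(0.520634 + 2.228892 + 3.075797) = 3.24·5.825323 = 18.874048 m
RSL: p² = d² − 2 + 2cos(α−β) − 2d(sin α + sin β) = 12.368316; p = √p² = 3.516862; φ = atan2(cos α + cos β, d − sin α − sin β) − atan2(2, p) = -0.458217 rad; t = (α − φ) mod 2π = 0.589348 rad, q = (β − φ) mod 2π = 4.317371 rad → L = 3.24·(0.589348 + 3.516862 + 4.317371) = 3.24·8.423580 = 27.292399 m
RLR: c = (6 − d² + 2cos(α−β) + 2d(sin α − sin β))/8 = -0.307851; p = 2π − arccos c = 4.399455 rad; φ = atan2(cos α − cos β, d − sin α + sin β) = 0.569750 rad; t = (α − φ + p/2) mod 2π = 1.761109 rad, q = (α − β − t + p) mod 2π = 5.193509 rad → L = 3.24·(1.761109 + 4.399455 + 5.193509) = 3.24·11.354073 = 36.787195 m
LRL: c = (6 − d² + 2cos(α−β) − 2d(sin α − sin β))/8 = -1.692105, |c| > 1 → infeasible
Shortest: LSR with L = 18.874048 m ≈ 18.8740 m

18.8740 m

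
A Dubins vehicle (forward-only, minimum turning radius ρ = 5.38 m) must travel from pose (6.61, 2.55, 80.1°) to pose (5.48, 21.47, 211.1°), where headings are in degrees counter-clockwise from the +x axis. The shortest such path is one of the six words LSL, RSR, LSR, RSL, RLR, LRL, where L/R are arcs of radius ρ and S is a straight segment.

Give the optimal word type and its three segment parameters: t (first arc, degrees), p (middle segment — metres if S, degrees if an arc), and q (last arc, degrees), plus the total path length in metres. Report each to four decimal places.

RSL: t = 19.9946°, p = 11.3911 m, q = 150.9946°, L = 27.4467 m

Let ψ = atan2(Δy, Δx) = atan2(18.92, -1.13) = 93.4179° be the start→goal bearing.
Normalize: d = |goal − start| / ρ = 18.953715/5.38 = 3.522995, α = (θ_start − ψ) mod 360° = 346.6821° = 6.050743 rad, β = (θ_goal − ψ) mod 360° = 117.6821° = 2.053939 rad.
Common terms: sin α = -0.230354, cos α = 0.973107, sin β = 0.885539, cos β = -0.464565, cos(α−β) = -0.656059, d² = 12.411496. Work in radians in the unit-radius frame; every candidate has L = ρ·(t + p + q).
LSL: p² = 2 + d² − 2cos(α−β) + 2d(sin α − sin β) = 7.861038; p = √p² = 2.803754; φ = atan2(cos β − cos α, d + sin α − sin β) = -0.538404 rad; t = (φ − α) mod 2π = 5.977223 rad, q = (β − φ) mod 2π = 2.592344 rad → L = 5.38·(5.977223 + 2.803754 + 2.592344) = 5.38·11.373321 = 61.188467 m
RSR: p² = 2 + d² − 2cos(α−β) + 2d(sin β − sin α) = 23.586189; p = √p² = 4.856561; φ = atan2(cos α − cos β, d − sin α + sin β) = 0.300530 rad; t = (α − φ) mod 2π = 5.750213 rad, q = (φ − β) mod 2π = 4.529776 rad → L = 5.38·(5.750213 + 4.856561 + 4.529776) = 5.38·15.136551 = 81.434643 m
LSR: p² = d² − 2 + 2cos(α−β) + 2d(sin α + sin β) = 13.715803; p = √p² = 3.703485; φ = atan2(−cos α − cos β, d + sin α + sin β) − atan2(−2, p) = 0.374040 rad; t = (φ − α) mod 2π = 0.606482 rad, q = (φ − β) mod 2π = 4.603286 rad → L = 5.38·(0.606482 + 3.703485 + 4.603286) = 5.38·8.913253 = 47.953300 m
RSL: p² = d² − 2 + 2cos(α−β) − 2d(sin α + sin β) = 4.482953; p = √p² = 2.117298; φ = atan2(cos α + cos β, d − sin α − sin β) − atan2(2, p) = -0.581413 rad; t = (α − φ) mod 2π = 0.348972 rad, q = (β − φ) mod 2π = 2.635353 rad → L = 5.38·(0.348972 + 2.117298 + 2.635353) = 5.38·5.101623 = 27.446731 m
RLR: c = (6 − d² + 2cos(α−β) + 2d(sin α − sin β))/8 = -1.948274, |c| > 1 → infeasible
LRL: c = (6 − d² + 2cos(α−β) − 2d(sin α − sin β))/8 = 0.017370; p = 2π − arccos c = 4.729760 rad; φ = atan2(cos β − cos α, d + sin α − sin β) = -0.538404 rad; t = (φ − α + p/2) mod 2π = 2.058918 rad, q = (β − α − t + p) mod 2π = 4.957224 rad → L = 5.38·(2.058918 + 4.729760 + 4.957224) = 5.38·11.745901 = 63.192950 m
Shortest: RSL with L = 27.446731 m ≈ 27.4467 m
Convert RSL to answer units (arcs ×180/π): t = 0.348972·180/π = 19.9946°, p = ρ·p = 5.38·2.117298 = 11.3911 m, q = 2.635353·180/π = 150.9946°, L = 27.4467 m.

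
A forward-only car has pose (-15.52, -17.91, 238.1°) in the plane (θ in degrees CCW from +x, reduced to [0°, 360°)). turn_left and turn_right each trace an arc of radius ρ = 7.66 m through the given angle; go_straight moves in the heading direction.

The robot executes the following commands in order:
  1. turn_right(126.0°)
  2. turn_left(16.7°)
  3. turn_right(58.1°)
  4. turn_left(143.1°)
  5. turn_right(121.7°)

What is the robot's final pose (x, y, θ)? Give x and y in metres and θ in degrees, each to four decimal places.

set_pose: (x, y, θ) = (-15.5200, -17.9100, 238.1000°), ρ = 7.66
turn_right(126.0°): centre at ρ to the right, rotate −126.0° → (-29.1203, -16.7440, 112.1000°)
turn_left(16.7°): centre at ρ to the left, rotate +16.7° → (-30.2478, -14.8261, 128.8000°)
turn_right(58.1°): centre at ρ to the right, rotate −58.1° → (-31.5076, -7.4946, 70.7000°)
turn_left(143.1°): centre at ρ to the left, rotate +143.1° → (-42.9983, 1.4025, 213.8000°)
turn_right(121.7°): centre at ρ to the right, rotate −121.7° → (-54.9144, 7.4871, 92.1000°)

(-54.9144, 7.4871, 92.1000°)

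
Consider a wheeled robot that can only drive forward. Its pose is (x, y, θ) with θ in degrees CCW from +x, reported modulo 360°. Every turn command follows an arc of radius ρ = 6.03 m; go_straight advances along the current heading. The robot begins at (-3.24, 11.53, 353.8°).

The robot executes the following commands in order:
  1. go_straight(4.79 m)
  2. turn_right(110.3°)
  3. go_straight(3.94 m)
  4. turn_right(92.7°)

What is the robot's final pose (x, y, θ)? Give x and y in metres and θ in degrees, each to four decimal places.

(-3.8291, -3.7718, 150.8000°)

set_pose: (x, y, θ) = (-3.2400, 11.5300, 353.8000°), ρ = 6.03
go_straight(4.79): x += 4.79·cos θ, y += 4.79·sin θ → (1.5220, 11.0127, 353.8000°)
turn_right(110.3°): centre at ρ to the right, rotate −110.3° → (6.2672, 2.3274, 243.5000°)
go_straight(3.94): x += 3.94·cos θ, y += 3.94·sin θ → (4.5092, -1.1987, 243.5000°)
turn_right(92.7°): centre at ρ to the right, rotate −92.7° → (-3.8291, -3.7718, 150.8000°)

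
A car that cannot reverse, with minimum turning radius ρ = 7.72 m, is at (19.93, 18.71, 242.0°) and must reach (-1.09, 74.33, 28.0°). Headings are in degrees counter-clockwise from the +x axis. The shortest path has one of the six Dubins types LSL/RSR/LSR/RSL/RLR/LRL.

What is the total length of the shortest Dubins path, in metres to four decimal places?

75.2357 m

Let ψ = atan2(Δy, Δx) = atan2(55.62, -21.02) = 110.7027° be the start→goal bearing.
Normalize: d = |goal − start| / ρ = 59.459438/7.72 = 7.702000, α = (θ_start − ψ) mod 360° = 131.2973° = 2.291571 rad, β = (θ_goal − ψ) mod 360° = 277.2973° = 4.839752 rad.
Common terms: sin α = 0.751295, cos α = -0.659967, sin β = -0.991900, cos β = 0.127019, cos(α−β) = -0.829038, d² = 59.320801. Work in radians in the unit-radius frame; every candidate has L = ρ·(t + p + q).
LSL: p² = 2 + d² − 2cos(α−β) + 2d(sin α − sin β) = 89.831053; p = √p² = 9.477925; φ = atan2(cos β − cos α, d + sin α − sin β) = 0.083129 rad; t = (φ − α) mod 2π = 4.074744 rad, q = (β − φ) mod 2π = 4.756622 rad → L = 7.72·(4.074744 + 9.477925 + 4.756622) = 7.72·18.309291 = 141.347723 m
RSR: p² = 2 + d² − 2cos(α−β) + 2d(sin β − sin α) = 36.126698; p = √p² = 6.010549; φ = atan2(cos α − cos β, d − sin α + sin β) = -0.131311 rad; t = (α − φ) mod 2π = 2.422882 rad, q = (φ − β) mod 2π = 1.312123 rad → L = 7.72·(2.422882 + 6.010549 + 1.312123) = 7.72·9.745554 = 75.235673 m
LSR: p² = d² − 2 + 2cos(α−β) + 2d(sin α + sin β) = 51.956438; p = √p² = 7.208081; φ = atan2(−cos α − cos β, d + sin α + sin β) − atan2(−2, p) = 0.341964 rad; t = (φ − α) mod 2π = 4.333578 rad, q = (φ − β) mod 2π = 1.785398 rad → L = 7.72·(4.333578 + 7.208081 + 1.785398) = 7.72·13.327058 = 102.884885 m
RSL: p² = d² − 2 + 2cos(α−β) − 2d(sin α + sin β) = 59.369013; p = √p² = 7.705129; φ = atan2(cos α + cos β, d − sin α − sin β) − atan2(2, p) = -0.320962 rad; t = (α − φ) mod 2π = 2.612533 rad, q = (β − φ) mod 2π = 5.160714 rad → L = 7.72·(2.612533 + 7.705129 + 5.160714) = 7.72·15.478376 = 119.493062 m
RLR: c = (6 − d² + 2cos(α−β) + 2d(sin α − sin β))/8 = -3.515837, |c| > 1 → infeasible
LRL: c = (6 − d² + 2cos(α−β) − 2d(sin α − sin β))/8 = -10.228882, |c| > 1 → infeasible
Shortest: RSR with L = 75.235673 m ≈ 75.2357 m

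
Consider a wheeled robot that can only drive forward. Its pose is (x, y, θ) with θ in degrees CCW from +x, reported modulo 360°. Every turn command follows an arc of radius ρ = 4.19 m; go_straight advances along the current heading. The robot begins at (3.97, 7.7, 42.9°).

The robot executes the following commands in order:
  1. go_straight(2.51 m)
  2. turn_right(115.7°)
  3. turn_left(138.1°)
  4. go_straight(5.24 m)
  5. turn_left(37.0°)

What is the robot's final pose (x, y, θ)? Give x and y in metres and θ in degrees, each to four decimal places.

(22.9496, 14.4705, 102.3000°)

set_pose: (x, y, θ) = (3.9700, 7.7000, 42.9000°), ρ = 4.19
go_straight(2.51): x += 2.51·cos θ, y += 2.51·sin θ → (5.8087, 9.4086, 42.9000°)
turn_right(115.7°): centre at ρ to the right, rotate −115.7° → (12.6635, 7.5783, -72.8000° ≡ 287.2000°)
turn_left(138.1°): centre at ρ to the left, rotate +138.1° → (20.4728, 7.0664, 425.3000° ≡ 65.3000°)
go_straight(5.24): x += 5.24·cos θ, y += 5.24·sin θ → (22.6624, 11.8270, 65.3000°)
turn_left(37.0°): centre at ρ to the left, rotate +37.0° → (22.9496, 14.4705, 102.3000°)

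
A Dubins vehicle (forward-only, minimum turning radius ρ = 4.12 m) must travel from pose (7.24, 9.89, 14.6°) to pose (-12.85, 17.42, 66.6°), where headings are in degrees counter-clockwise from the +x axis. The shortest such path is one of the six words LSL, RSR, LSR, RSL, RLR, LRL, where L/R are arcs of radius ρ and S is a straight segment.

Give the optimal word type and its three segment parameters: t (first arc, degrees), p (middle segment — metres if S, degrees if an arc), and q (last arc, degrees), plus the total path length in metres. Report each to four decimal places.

LSR: t = 190.6568°, p = 12.9970 m, q = 138.6568°, L = 36.6771 m

Let ψ = atan2(Δy, Δx) = atan2(7.53, -20.09) = 159.4533° be the start→goal bearing.
Normalize: d = |goal − start| / ρ = 21.454813/4.12 = 5.207479, α = (θ_start − ψ) mod 360° = 215.1467° = 3.755018 rad, β = (θ_goal − ψ) mod 360° = 267.1467° = 4.662589 rad.
Common terms: sin α = -0.575671, cos α = -0.817681, sin β = -0.998760, cos β = -0.049779, cos(α−β) = 0.615661, d² = 27.117836. Work in radians in the unit-radius frame; every candidate has L = ρ·(t + p + q).
LSL: p² = 2 + d² − 2cos(α−β) + 2d(sin α − sin β) = 32.292965; p = √p² = 5.682690; φ = atan2(cos β − cos α, d + sin α − sin β) = 0.135545 rad; t = (φ − α) mod 2π = 2.663712 rad, q = (β − φ) mod 2π = 4.527044 rad → L = 4.12·(2.663712 + 5.682690 + 4.527044) = 4.12·12.873446 = 53.038599 m
RSR: p² = 2 + d² − 2cos(α−β) + 2d(sin β − sin α) = 23.480062; p = √p² = 4.845623; φ = atan2(cos α − cos β, d − sin α + sin β) = -0.159144 rad; t = (α − φ) mod 2π = 3.914162 rad, q = (φ − β) mod 2π = 1.461452 rad → L = 4.12·(3.914162 + 4.845623 + 1.461452) = 4.12·10.221237 = 42.111497 m
LSR: p² = d² − 2 + 2cos(α−β) + 2d(sin α + sin β) = 9.951520; p = √p² = 3.154603; φ = atan2(−cos α − cos β, d + sin α + sin β) − atan2(−2, p) = 0.799422 rad; t = (φ − α) mod 2π = 3.327590 rad, q = (φ − β) mod 2π = 2.420018 rad → L = 4.12·(3.327590 + 3.154603 + 2.420018) = 4.12·8.902211 = 36.677109 m
RSL: p² = d² − 2 + 2cos(α−β) − 2d(sin α + sin β) = 42.746799; p = √p² = 6.538104; φ = atan2(cos α + cos β, d − sin α − sin β) − atan2(2, p) = -0.424077 rad; t = (α − φ) mod 2π = 4.179095 rad, q = (β − φ) mod 2π = 5.086666 rad → L = 4.12·(4.179095 + 6.538104 + 5.086666) = 4.12·15.803865 = 65.111923 m
RLR: c = (6 − d² + 2cos(α−β) + 2d(sin α − sin β))/8 = -1.935008, |c| > 1 → infeasible
LRL: c = (6 − d² + 2cos(α−β) − 2d(sin α − sin β))/8 = -3.036621, |c| > 1 → infeasible
Shortest: LSR with L = 36.677109 m ≈ 36.6771 m
Convert LSR to answer units (arcs ×180/π): t = 3.327590·180/π = 190.6568°, p = ρ·p = 4.12·3.154603 = 12.9970 m, q = 2.420018·180/π = 138.6568°, L = 36.6771 m.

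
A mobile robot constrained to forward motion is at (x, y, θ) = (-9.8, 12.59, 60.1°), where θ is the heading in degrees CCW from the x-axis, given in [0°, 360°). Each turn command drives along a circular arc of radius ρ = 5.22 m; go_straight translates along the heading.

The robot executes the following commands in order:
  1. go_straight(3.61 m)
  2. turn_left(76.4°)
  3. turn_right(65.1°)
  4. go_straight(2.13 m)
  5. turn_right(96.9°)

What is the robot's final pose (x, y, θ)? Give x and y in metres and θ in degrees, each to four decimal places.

(-2.4126, 32.6248, 334.5000°)

set_pose: (x, y, θ) = (-9.8000, 12.5900, 60.1000°), ρ = 5.22
go_straight(3.61): x += 3.61·cos θ, y += 3.61·sin θ → (-8.0005, 15.7195, 60.1000°)
turn_left(76.4°): centre at ρ to the left, rotate +76.4° → (-8.9324, 22.1081, 136.5000°)
turn_right(65.1°): centre at ρ to the right, rotate −65.1° → (-10.2866, 27.5595, 71.4000°)
go_straight(2.13): x += 2.13·cos θ, y += 2.13·sin θ → (-9.6072, 29.5782, 71.4000°)
turn_right(96.9°): centre at ρ to the right, rotate −96.9° → (-2.4126, 32.6248, -25.5000° ≡ 334.5000°)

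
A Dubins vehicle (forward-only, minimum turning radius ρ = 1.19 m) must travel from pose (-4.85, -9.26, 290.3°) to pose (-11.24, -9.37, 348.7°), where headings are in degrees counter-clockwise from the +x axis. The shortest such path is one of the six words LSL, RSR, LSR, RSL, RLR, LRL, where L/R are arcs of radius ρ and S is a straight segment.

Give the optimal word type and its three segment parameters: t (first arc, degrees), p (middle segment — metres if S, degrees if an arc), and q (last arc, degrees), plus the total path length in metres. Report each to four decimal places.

RSR: t = 101.3828°, p = 5.5745 m, q = 200.2172°, L = 11.8385 m

Let ψ = atan2(Δy, Δx) = atan2(-0.11, -6.39) = -179.0138° be the start→goal bearing.
Normalize: d = |goal − start| / ρ = 6.390947/1.19 = 5.370543, α = (θ_start − ψ) mod 360° = 109.3138° = 1.907885 rad, β = (θ_goal − ψ) mod 360° = 167.7138° = 2.927158 rad.
Common terms: sin α = 0.943721, cos α = -0.330741, sin β = 0.212795, cos β = -0.977097, cos(α−β) = 0.523986, d² = 28.842737. Work in radians in the unit-radius frame; every candidate has L = ρ·(t + p + q).
LSL: p² = 2 + d² − 2cos(α−β) + 2d(sin α − sin β) = 37.645706; p = √p² = 6.135610; φ = atan2(cos β − cos α, d + sin α − sin β) = -0.105541 rad; t = (φ − α) mod 2π = 4.269759 rad, q = (β − φ) mod 2π = 3.032699 rad → L = 1.19·(4.269759 + 6.135610 + 3.032699) = 1.19·13.438067 = 15.991300 m
RSR: p² = 2 + d² − 2cos(α−β) + 2d(sin β − sin α) = 21.943825; p = √p² = 4.684424; φ = atan2(cos α − cos β, d − sin α + sin β) = 0.138421 rad; t = (α − φ) mod 2π = 1.769464 rad, q = (φ − β) mod 2π = 3.494449 rad → L = 1.19·(1.769464 + 4.684424 + 3.494449) = 1.19·9.948337 = 11.838521 m
LSR: p² = d² − 2 + 2cos(α−β) + 2d(sin α + sin β) = 40.312955; p = √p² = 6.349248; φ = atan2(−cos α − cos β, d + sin α + sin β) − atan2(−2, p) = 0.502912 rad; t = (φ − α) mod 2π = 4.878212 rad, q = (φ − β) mod 2π = 3.858939 rad → L = 1.19·(4.878212 + 6.349248 + 3.858939) = 1.19·15.086400 = 17.952815 m
RSL: p² = d² − 2 + 2cos(α−β) − 2d(sin α + sin β) = 15.468462; p = √p² = 3.932997; φ = atan2(cos α + cos β, d − sin α − sin β) − atan2(2, p) = -0.771367 rad; t = (α − φ) mod 2π = 2.679253 rad, q = (β − φ) mod 2π = 3.698525 rad → L = 1.19·(2.679253 + 3.932997 + 3.698525) = 1.19·10.310774 = 12.269821 m
RLR: c = (6 − d² + 2cos(α−β) + 2d(sin α − sin β))/8 = -1.742978, |c| > 1 → infeasible
LRL: c = (6 − d² + 2cos(α−β) − 2d(sin α − sin β))/8 = -3.705713, |c| > 1 → infeasible
Shortest: RSR with L = 11.838521 m ≈ 11.8385 m
Convert RSR to answer units (arcs ×180/π): t = 1.769464·180/π = 101.3828°, p = ρ·p = 1.19·4.684424 = 5.5745 m, q = 3.494449·180/π = 200.2172°, L = 11.8385 m.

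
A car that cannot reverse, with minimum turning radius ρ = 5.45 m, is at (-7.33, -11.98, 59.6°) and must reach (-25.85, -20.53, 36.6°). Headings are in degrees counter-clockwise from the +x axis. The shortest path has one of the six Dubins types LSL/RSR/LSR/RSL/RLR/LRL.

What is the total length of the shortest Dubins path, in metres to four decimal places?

50.4784 m

Let ψ = atan2(Δy, Δx) = atan2(-8.55, -18.52) = -155.2190° be the start→goal bearing.
Normalize: d = |goal − start| / ρ = 20.398355/5.45 = 3.742817, α = (θ_start − ψ) mod 360° = 214.8190° = 3.749298 rad, β = (θ_goal − ψ) mod 360° = 191.8190° = 3.347873 rad.
Common terms: sin α = -0.570985, cos α = -0.820960, sin β = -0.204820, cos β = -0.978800, cos(α−β) = 0.920505, d² = 14.008683. Work in radians in the unit-radius frame; every candidate has L = ρ·(t + p + q).
LSL: p² = 2 + d² − 2cos(α−β) + 2d(sin α − sin β) = 11.426694; p = √p² = 3.380339; φ = atan2(cos β − cos α, d + sin α − sin β) = -0.046710 rad; t = (φ − α) mod 2π = 2.487177 rad, q = (β − φ) mod 2π = 3.394583 rad → L = 5.45·(2.487177 + 3.380339 + 3.394583) = 5.45·9.262099 = 50.478439 m
RSR: p² = 2 + d² − 2cos(α−β) + 2d(sin β − sin α) = 16.908653; p = √p² = 4.112013; φ = atan2(cos α − cos β, d − sin α + sin β) = 0.038394 rad; t = (α − φ) mod 2π = 3.710904 rad, q = (φ − β) mod 2π = 2.973707 rad → L = 5.45·(3.710904 + 4.112013 + 2.973707) = 5.45·10.796624 = 58.841602 m
LSR: p² = d² − 2 + 2cos(α−β) + 2d(sin α + sin β) = 8.042294; p = √p² = 2.835894; φ = atan2(−cos α − cos β, d + sin α + sin β) − atan2(−2, p) = 1.159488 rad; t = (φ − α) mod 2π = 3.693375 rad, q = (φ − β) mod 2π = 4.094801 rad → L = 5.45·(3.693375 + 2.835894 + 4.094801) = 5.45·10.624070 = 57.901184 m
RSL: p² = d² − 2 + 2cos(α−β) − 2d(sin α + sin β) = 19.657091; p = √p² = 4.433632; φ = atan2(cos α + cos β, d − sin α − sin β) − atan2(2, p) = -0.802805 rad; t = (α − φ) mod 2π = 4.552103 rad, q = (β − φ) mod 2π = 4.150677 rad → L = 5.45·(4.552103 + 4.433632 + 4.150677) = 5.45·13.136412 = 71.593447 m
RLR: c = (6 − d² + 2cos(α−β) + 2d(sin α − sin β))/8 = -1.113582, |c| > 1 → infeasible
LRL: c = (6 − d² + 2cos(α−β) − 2d(sin α − sin β))/8 = -0.428337; p = 2π − arccos c = 4.269738 rad; φ = atan2(cos β − cos α, d + sin α − sin β) = -0.046710 rad; t = (φ − α + p/2) mod 2π = 4.622045 rad, q = (β − α − t + p) mod 2π = 5.529452 rad → L = 5.45·(4.622045 + 4.269738 + 5.529452) = 5.45·14.421235 = 78.595731 m
Shortest: LSL with L = 50.478439 m ≈ 50.4784 m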